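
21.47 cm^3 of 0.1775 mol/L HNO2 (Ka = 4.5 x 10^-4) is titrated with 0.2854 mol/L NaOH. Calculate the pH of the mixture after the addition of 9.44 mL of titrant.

3.73

Initial n(HNO2) = 0.1775 x 0.02147 = 0.003811 mol.
n(NaOH) added = 0.2854 x 0.009440 = 0.002694 mol, converting that many moles of HNO2 to NO2-.
Remaining n(HNO2) = 0.001117 mol; n(NO2-) = 0.002694 mol.
By Henderson-Hasselbalch, pH = pKa + log([A^-]/[HA]) = 3.35 + log(0.002694/0.001117) = 3.35 + (+0.38) = 3.73.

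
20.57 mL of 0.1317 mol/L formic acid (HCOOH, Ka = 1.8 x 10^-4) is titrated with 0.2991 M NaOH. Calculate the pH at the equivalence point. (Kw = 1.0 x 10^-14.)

n(HCOOH) = 0.1317 x 0.02057 = 0.002709 mol; V(NaOH) at equivalence = 0.002709/0.2991 = 0.009057 L.
At equivalence all the acid is converted to HCOO-; total volume = 0.02057 + 0.009057 = 0.02963 L, so [HCOO-] = 0.002709/0.02963 = 0.09144 M.
Kb = Kw/Ka = 1.0e-14 / 1.8 x 10^-4 = 5.56e-11.
[OH^-] = sqrt(Kb x [HCOO-]) = sqrt(5.56e-11 x 0.09144) = 2.25e-6 M.
pOH = 5.65, so pH = 14.00 - 5.65 = 8.35.

8.35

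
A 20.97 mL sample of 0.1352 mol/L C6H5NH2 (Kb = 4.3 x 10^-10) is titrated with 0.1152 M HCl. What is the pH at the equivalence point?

2.92

n(C6H5NH2) = 0.1352 x 0.02097 = 0.002835 mol; V(HCl) at equivalence = 0.002835/0.1152 = 0.02461 L.
At equivalence the base is fully converted to C6H5NH3+; total volume = 0.04558 L, so [C6H5NH3+] = 0.002835/0.04558 = 0.06220 M.
Ka(C6H5NH3+) = Kw/Kb = 1.0e-14 / 4.3 x 10^-10 = 2.33e-5.
[H^+] = sqrt(Ka x [C6H5NH3+]) = sqrt(2.33e-5 x 0.06220) = 0.00120 M.
pH = -log(0.00120) = 2.92.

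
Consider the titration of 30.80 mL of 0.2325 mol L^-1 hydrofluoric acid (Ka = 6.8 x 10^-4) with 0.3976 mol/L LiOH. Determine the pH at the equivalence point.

n(HF) = 0.2325 x 0.03080 = 0.007161 mol; V(LiOH) at equivalence = 0.007161/0.3976 = 0.01801 L.
At equivalence all the acid is converted to F-; total volume = 0.03080 + 0.01801 = 0.04881 L, so [F-] = 0.007161/0.04881 = 0.1467 M.
Kb = Kw/Ka = 1.0e-14 / 6.8 x 10^-4 = 1.47e-11.
[OH^-] = sqrt(Kb x [F-]) = sqrt(1.47e-11 x 0.1467) = 1.47e-6 M.
pOH = 5.83, so pH = 14.00 - 5.83 = 8.17.

8.17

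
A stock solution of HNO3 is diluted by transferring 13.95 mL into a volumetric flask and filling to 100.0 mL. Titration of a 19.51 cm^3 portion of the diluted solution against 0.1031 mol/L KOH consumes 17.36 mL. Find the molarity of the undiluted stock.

0.658 M

n(KOH) = 0.1031 x 0.01736 = 0.001790 mol.
n(HNO3) in the aliquot = 0.001790 mol.
[diluted HNO3] = 0.001790 / 0.01951 = 0.09174 M.
Dilution factor = 100.0/13.95 = 7.168, so [stock] = 0.09174 x 7.168 = 0.658 M.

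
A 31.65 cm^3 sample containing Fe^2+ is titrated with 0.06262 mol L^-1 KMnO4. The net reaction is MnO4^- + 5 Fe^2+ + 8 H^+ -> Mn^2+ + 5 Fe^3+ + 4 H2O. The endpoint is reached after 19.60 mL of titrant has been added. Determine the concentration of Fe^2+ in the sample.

n(KMnO4) = 0.06262 x 0.01960 = 0.001227 mol.
From the balanced equation, 1 mol KMnO4 reacts with 5 mol Fe^2+, so n(Fe^2+) = 0.001227 x 5/1 = 0.006137 mol.
[Fe^2+] = 0.006137 / 0.03165 L = 0.194 M.

0.194 M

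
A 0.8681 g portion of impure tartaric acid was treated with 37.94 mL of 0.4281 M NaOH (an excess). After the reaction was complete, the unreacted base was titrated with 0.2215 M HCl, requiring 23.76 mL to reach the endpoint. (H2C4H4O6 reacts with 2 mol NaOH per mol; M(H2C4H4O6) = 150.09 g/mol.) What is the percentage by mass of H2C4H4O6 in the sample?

Total n(NaOH) added = 0.4281 x 0.03794 = 0.01624 mol.
n(HCl) used = 0.2215 x 0.02376 = 0.005263 mol, which equals the excess n(NaOH).
So n(NaOH) consumed by the sample = 0.01624 - 0.005263 = 0.01098 mol.
n(H2C4H4O6) = 0.01098 / 2 = 0.005490 mol.
mass H2C4H4O6 = 0.005490 x 150.09 = 0.8239 g, so %H2C4H4O6 = 0.8239/0.8681 x 100 = 94.9%.

94.9%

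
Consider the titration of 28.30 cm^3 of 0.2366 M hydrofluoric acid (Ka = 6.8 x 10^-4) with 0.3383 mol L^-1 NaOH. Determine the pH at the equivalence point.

8.16

n(HF) = 0.2366 x 0.02830 = 0.006696 mol; V(NaOH) at equivalence = 0.006696/0.3383 = 0.01979 L.
At equivalence all the acid is converted to F-; total volume = 0.02830 + 0.01979 = 0.04809 L, so [F-] = 0.006696/0.04809 = 0.1392 M.
Kb = Kw/Ka = 1.0e-14 / 6.8 x 10^-4 = 1.47e-11.
[OH^-] = sqrt(Kb x [F-]) = sqrt(1.47e-11 x 0.1392) = 1.43e-6 M.
pOH = 5.84, so pH = 14.00 - 5.84 = 8.16.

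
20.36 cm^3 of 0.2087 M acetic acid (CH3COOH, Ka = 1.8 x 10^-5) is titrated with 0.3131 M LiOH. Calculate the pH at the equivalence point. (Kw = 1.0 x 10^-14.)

8.92

n(CH3COOH) = 0.2087 x 0.02036 = 0.004249 mol; V(LiOH) at equivalence = 0.004249/0.3131 = 0.01357 L.
At equivalence all the acid is converted to CH3COO-; total volume = 0.02036 + 0.01357 = 0.03393 L, so [CH3COO-] = 0.004249/0.03393 = 0.1252 M.
Kb = Kw/Ka = 1.0e-14 / 1.8 x 10^-5 = 5.56e-10.
[OH^-] = sqrt(Kb x [CH3COO-]) = sqrt(5.56e-10 x 0.1252) = 8.34e-6 M.
pOH = 5.08, so pH = 14.00 - 5.08 = 8.92.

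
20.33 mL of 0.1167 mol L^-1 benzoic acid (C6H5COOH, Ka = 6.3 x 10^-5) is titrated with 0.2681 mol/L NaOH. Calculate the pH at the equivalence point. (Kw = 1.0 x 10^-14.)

n(C6H5COOH) = 0.1167 x 0.02033 = 0.002373 mol; V(NaOH) at equivalence = 0.002373/0.2681 = 0.008849 L.
At equivalence all the acid is converted to C6H5COO-; total volume = 0.02033 + 0.008849 = 0.02918 L, so [C6H5COO-] = 0.002373/0.02918 = 0.08131 M.
Kb = Kw/Ka = 1.0e-14 / 6.3 x 10^-5 = 1.59e-10.
[OH^-] = sqrt(Kb x [C6H5COO-]) = sqrt(1.59e-10 x 0.08131) = 3.59e-6 M.
pOH = 5.44, so pH = 14.00 - 5.44 = 8.56.

8.56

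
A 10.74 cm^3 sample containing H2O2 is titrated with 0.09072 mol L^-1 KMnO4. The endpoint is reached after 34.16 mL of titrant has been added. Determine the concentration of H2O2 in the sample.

0.721 M

n(KMnO4) = 0.09072 x 0.03416 = 0.003099 mol.
From the balanced equation, 2 mol KMnO4 reacts with 5 mol H2O2, so n(H2O2) = 0.003099 x 5/2 = 0.007747 mol.
[H2O2] = 0.007747 / 0.01074 L = 0.721 M.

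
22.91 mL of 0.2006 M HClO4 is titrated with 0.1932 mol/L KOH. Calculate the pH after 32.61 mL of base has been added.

n(acid) = 0.2006 x 0.02291 = 0.004596 mol; n(KOH) added = 0.1932 x 0.03261 = 0.006300 mol.
Base is in excess by 0.006300 - 0.004596 = 0.001705 mol in a total volume of 0.05552 L.
[OH^-] = 0.001705/0.05552 = 0.03070 M, so pOH = 1.51 and pH = 14.00 - 1.51 = 12.49.

12.49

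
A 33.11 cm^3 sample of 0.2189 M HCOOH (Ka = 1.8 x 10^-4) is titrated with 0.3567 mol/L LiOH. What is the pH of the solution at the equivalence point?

8.44

n(HCOOH) = 0.2189 x 0.03311 = 0.007248 mol; V(LiOH) at equivalence = 0.007248/0.3567 = 0.02032 L.
At equivalence all the acid is converted to HCOO-; total volume = 0.03311 + 0.02032 = 0.05343 L, so [HCOO-] = 0.007248/0.05343 = 0.1357 M.
Kb = Kw/Ka = 1.0e-14 / 1.8 x 10^-4 = 5.56e-11.
[OH^-] = sqrt(Kb x [HCOO-]) = sqrt(5.56e-11 x 0.1357) = 2.75e-6 M.
pOH = 5.56, so pH = 14.00 - 5.56 = 8.44.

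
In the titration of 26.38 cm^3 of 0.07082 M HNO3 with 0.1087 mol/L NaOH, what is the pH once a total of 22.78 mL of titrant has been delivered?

12.09

n(acid) = 0.07082 x 0.02638 = 0.001868 mol; n(NaOH) added = 0.1087 x 0.02278 = 0.002476 mol.
Base is in excess by 0.002476 - 0.001868 = 0.0006080 mol in a total volume of 0.04916 L.
[OH^-] = 0.0006080/0.04916 = 0.01237 M, so pOH = 1.91 and pH = 14.00 - 1.91 = 12.09.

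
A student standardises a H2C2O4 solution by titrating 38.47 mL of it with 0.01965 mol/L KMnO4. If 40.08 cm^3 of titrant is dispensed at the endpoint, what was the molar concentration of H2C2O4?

n(KMnO4) = 0.01965 x 0.04008 = 0.0007876 mol.
From the balanced equation, 2 mol KMnO4 reacts with 5 mol H2C2O4, so n(H2C2O4) = 0.0007876 x 5/2 = 0.001969 mol.
[H2C2O4] = 0.001969 / 0.03847 L = 0.0512 M.

0.0512 M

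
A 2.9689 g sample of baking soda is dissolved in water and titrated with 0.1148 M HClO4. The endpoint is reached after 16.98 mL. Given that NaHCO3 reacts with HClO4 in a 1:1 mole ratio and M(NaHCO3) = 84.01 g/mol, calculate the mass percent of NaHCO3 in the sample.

5.52%

n(HClO4) = 0.1148 x 0.01698 = 0.001949 mol.
n(NaHCO3) = 0.001949 / 1 = 0.001949 mol.
mass of NaHCO3 = 0.001949 x 84.01 = 0.1638 g.
% purity = 0.1638 / 2.9689 x 100 = 5.52%.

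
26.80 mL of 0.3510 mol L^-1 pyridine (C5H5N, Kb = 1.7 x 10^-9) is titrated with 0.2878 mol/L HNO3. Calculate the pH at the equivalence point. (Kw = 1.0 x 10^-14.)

3.02

n(C5H5N) = 0.3510 x 0.02680 = 0.009407 mol; V(HNO3) at equivalence = 0.009407/0.2878 = 0.03269 L.
At equivalence the base is fully converted to C5H5NH+; total volume = 0.05949 L, so [C5H5NH+] = 0.009407/0.05949 = 0.1581 M.
Ka(C5H5NH+) = Kw/Kb = 1.0e-14 / 1.7 x 10^-9 = 5.88e-6.
[H^+] = sqrt(Ka x [C5H5NH+]) = sqrt(5.88e-6 x 0.1581) = 0.000964 M.
pH = -log(0.000964) = 3.02.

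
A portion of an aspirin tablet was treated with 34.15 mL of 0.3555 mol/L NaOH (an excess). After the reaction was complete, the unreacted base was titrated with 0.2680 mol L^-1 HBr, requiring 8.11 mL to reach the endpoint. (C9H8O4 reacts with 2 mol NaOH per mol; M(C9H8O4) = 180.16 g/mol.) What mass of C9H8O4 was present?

Total n(NaOH) added = 0.3555 x 0.03415 = 0.01214 mol.
n(HBr) used = 0.2680 x 0.008110 = 0.002173 mol, which equals the excess n(NaOH).
So n(NaOH) consumed by the sample = 0.01214 - 0.002173 = 0.009967 mol.
n(C9H8O4) = 0.009967 / 2 = 0.004983 mol.
mass = 0.004983 mol x 180.16 g/mol = 0.898 g.

0.898 g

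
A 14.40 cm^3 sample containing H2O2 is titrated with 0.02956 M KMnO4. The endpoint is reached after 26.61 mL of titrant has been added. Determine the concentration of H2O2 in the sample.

0.137 M

n(KMnO4) = 0.02956 x 0.02661 = 0.0007866 mol.
From the balanced equation, 2 mol KMnO4 reacts with 5 mol H2O2, so n(H2O2) = 0.0007866 x 5/2 = 0.001966 mol.
[H2O2] = 0.001966 / 0.01440 L = 0.137 M.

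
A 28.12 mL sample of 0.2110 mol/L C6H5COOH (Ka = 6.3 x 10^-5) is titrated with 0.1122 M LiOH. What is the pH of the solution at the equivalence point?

n(C6H5COOH) = 0.2110 x 0.02812 = 0.005933 mol; V(LiOH) at equivalence = 0.005933/0.1122 = 0.05288 L.
At equivalence all the acid is converted to C6H5COO-; total volume = 0.02812 + 0.05288 = 0.08100 L, so [C6H5COO-] = 0.005933/0.08100 = 0.07325 M.
Kb = Kw/Ka = 1.0e-14 / 6.3 x 10^-5 = 1.59e-10.
[OH^-] = sqrt(Kb x [C6H5COO-]) = sqrt(1.59e-10 x 0.07325) = 3.41e-6 M.
pOH = 5.47, so pH = 14.00 - 5.47 = 8.53.

8.53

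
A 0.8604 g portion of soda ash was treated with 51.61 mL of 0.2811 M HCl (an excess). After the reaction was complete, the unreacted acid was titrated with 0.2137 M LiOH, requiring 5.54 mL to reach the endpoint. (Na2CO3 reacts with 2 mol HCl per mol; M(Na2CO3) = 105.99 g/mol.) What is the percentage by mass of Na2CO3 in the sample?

82.1%

Total n(HCl) added = 0.2811 x 0.05161 = 0.01451 mol.
n(LiOH) used = 0.2137 x 0.005540 = 0.001184 mol, which equals the excess n(HCl).
So n(HCl) consumed by the sample = 0.01451 - 0.001184 = 0.01332 mol.
n(Na2CO3) = 0.01332 / 2 = 0.006662 mol.
mass Na2CO3 = 0.006662 x 105.99 = 0.7061 g, so %Na2CO3 = 0.7061/0.8604 x 100 = 82.1%.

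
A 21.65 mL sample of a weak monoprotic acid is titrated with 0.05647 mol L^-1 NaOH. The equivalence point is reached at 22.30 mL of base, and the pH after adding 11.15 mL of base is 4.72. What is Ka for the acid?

11.15 mL is half of the equivalence volume, so this is the half-equivalence point where [HA] = [A^-].
At half-equivalence pH = pKa, so pKa = 4.72.
Ka = 10^(-4.72) = 1.9 x 10^-5.

1.9 x 10^-5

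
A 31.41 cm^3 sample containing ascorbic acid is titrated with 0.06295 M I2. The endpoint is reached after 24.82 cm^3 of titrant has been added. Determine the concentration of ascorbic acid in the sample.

0.0497 M

n(I2) = 0.06295 x 0.02482 = 0.001562 mol.
From the balanced equation, 1 mol I2 reacts with 1 mol ascorbic acid, so n(ascorbic acid) = 0.001562 x 1/1 = 0.001562 mol.
[ascorbic acid] = 0.001562 / 0.03141 L = 0.0497 M.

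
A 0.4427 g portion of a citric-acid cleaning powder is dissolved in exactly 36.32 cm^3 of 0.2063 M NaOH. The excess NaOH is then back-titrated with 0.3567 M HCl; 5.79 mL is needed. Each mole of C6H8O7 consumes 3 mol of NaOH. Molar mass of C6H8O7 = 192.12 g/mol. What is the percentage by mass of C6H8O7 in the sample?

78.5%

Total n(NaOH) added = 0.2063 x 0.03632 = 0.007493 mol.
n(HCl) used = 0.3567 x 0.005790 = 0.002065 mol, which equals the excess n(NaOH).
So n(NaOH) consumed by the sample = 0.007493 - 0.002065 = 0.005428 mol.
n(C6H8O7) = 0.005428 / 3 = 0.001809 mol.
mass C6H8O7 = 0.001809 x 192.12 = 0.3476 g, so %C6H8O7 = 0.3476/0.4427 x 100 = 78.5%.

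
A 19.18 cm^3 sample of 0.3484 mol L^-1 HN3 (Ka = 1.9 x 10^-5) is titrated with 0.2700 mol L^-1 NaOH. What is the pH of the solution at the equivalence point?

8.95

n(HN3) = 0.3484 x 0.01918 = 0.006682 mol; V(NaOH) at equivalence = 0.006682/0.2700 = 0.02475 L.
At equivalence all the acid is converted to N3-; total volume = 0.01918 + 0.02475 = 0.04393 L, so [N3-] = 0.006682/0.04393 = 0.1521 M.
Kb = Kw/Ka = 1.0e-14 / 1.9 x 10^-5 = 5.26e-10.
[OH^-] = sqrt(Kb x [N3-]) = sqrt(5.26e-10 x 0.1521) = 8.95e-6 M.
pOH = 5.05, so pH = 14.00 - 5.05 = 8.95.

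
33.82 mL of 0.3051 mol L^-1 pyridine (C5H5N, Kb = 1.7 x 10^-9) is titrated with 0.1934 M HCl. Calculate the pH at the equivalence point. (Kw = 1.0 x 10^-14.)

n(C5H5N) = 0.3051 x 0.03382 = 0.01032 mol; V(HCl) at equivalence = 0.01032/0.1934 = 0.05335 L.
At equivalence the base is fully converted to C5H5NH+; total volume = 0.08717 L, so [C5H5NH+] = 0.01032/0.08717 = 0.1184 M.
Ka(C5H5NH+) = Kw/Kb = 1.0e-14 / 1.7 x 10^-9 = 5.88e-6.
[H^+] = sqrt(Ka x [C5H5NH+]) = sqrt(5.88e-6 x 0.1184) = 0.000834 M.
pH = -log(0.000834) = 3.08.

3.08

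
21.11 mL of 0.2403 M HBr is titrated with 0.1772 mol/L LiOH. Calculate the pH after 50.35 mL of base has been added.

12.73

n(acid) = 0.2403 x 0.02111 = 0.005073 mol; n(LiOH) added = 0.1772 x 0.05035 = 0.008922 mol.
Base is in excess by 0.008922 - 0.005073 = 0.003849 mol in a total volume of 0.07146 L.
[OH^-] = 0.003849/0.07146 = 0.05387 M, so pOH = 1.27 and pH = 14.00 - 1.27 = 12.73.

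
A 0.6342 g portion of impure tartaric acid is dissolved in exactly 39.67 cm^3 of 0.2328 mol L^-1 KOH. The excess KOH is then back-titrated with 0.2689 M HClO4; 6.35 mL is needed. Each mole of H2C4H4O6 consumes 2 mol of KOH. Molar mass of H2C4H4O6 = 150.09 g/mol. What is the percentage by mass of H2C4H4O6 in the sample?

89.1%

Total n(KOH) added = 0.2328 x 0.03967 = 0.009235 mol.
n(HClO4) used = 0.2689 x 0.006350 = 0.001708 mol, which equals the excess n(KOH).
So n(KOH) consumed by the sample = 0.009235 - 0.001708 = 0.007528 mol.
n(H2C4H4O6) = 0.007528 / 2 = 0.003764 mol.
mass H2C4H4O6 = 0.003764 x 150.09 = 0.5649 g, so %H2C4H4O6 = 0.5649/0.6342 x 100 = 89.1%.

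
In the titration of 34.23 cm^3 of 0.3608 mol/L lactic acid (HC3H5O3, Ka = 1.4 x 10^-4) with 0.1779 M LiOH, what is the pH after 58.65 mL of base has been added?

4.59

Initial n(HC3H5O3) = 0.3608 x 0.03423 = 0.01235 mol.
n(LiOH) added = 0.1779 x 0.05865 = 0.01043 mol, converting that many moles of HC3H5O3 to C3H5O3-.
Remaining n(HC3H5O3) = 0.001916 mol; n(C3H5O3-) = 0.01043 mol.
By Henderson-Hasselbalch, pH = pKa + log([A^-]/[HA]) = 3.85 + log(0.01043/0.001916) = 3.85 + (+0.74) = 4.59.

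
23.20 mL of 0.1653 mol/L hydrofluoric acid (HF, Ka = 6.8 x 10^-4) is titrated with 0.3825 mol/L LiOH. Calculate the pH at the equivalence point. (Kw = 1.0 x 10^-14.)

8.11

n(HF) = 0.1653 x 0.02320 = 0.003835 mol; V(LiOH) at equivalence = 0.003835/0.3825 = 0.01003 L.
At equivalence all the acid is converted to F-; total volume = 0.02320 + 0.01003 = 0.03323 L, so [F-] = 0.003835/0.03323 = 0.1154 M.
Kb = Kw/Ka = 1.0e-14 / 6.8 x 10^-4 = 1.47e-11.
[OH^-] = sqrt(Kb x [F-]) = sqrt(1.47e-11 x 0.1154) = 1.30e-6 M.
pOH = 5.89, so pH = 14.00 - 5.89 = 8.11.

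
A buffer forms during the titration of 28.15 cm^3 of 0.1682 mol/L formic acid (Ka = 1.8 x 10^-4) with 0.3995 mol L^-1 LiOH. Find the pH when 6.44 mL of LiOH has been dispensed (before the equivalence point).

3.82

Initial n(HCOOH) = 0.1682 x 0.02815 = 0.004735 mol.
n(LiOH) added = 0.3995 x 0.006440 = 0.002573 mol, converting that many moles of HCOOH to HCOO-.
Remaining n(HCOOH) = 0.002162 mol; n(HCOO-) = 0.002573 mol.
By Henderson-Hasselbalch, pH = pKa + log([A^-]/[HA]) = 3.74 + log(0.002573/0.002162) = 3.74 + (+0.08) = 3.82.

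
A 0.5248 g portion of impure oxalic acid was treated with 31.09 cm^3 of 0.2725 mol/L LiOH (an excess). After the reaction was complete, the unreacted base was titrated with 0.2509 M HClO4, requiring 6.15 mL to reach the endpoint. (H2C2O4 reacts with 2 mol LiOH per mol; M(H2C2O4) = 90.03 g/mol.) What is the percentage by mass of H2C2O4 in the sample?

59.4%

Total n(LiOH) added = 0.2725 x 0.03109 = 0.008472 mol.
n(HClO4) used = 0.2509 x 0.006150 = 0.001543 mol, which equals the excess n(LiOH).
So n(LiOH) consumed by the sample = 0.008472 - 0.001543 = 0.006929 mol.
n(H2C2O4) = 0.006929 / 2 = 0.003464 mol.
mass H2C2O4 = 0.003464 x 90.03 = 0.3119 g, so %H2C2O4 = 0.3119/0.5248 x 100 = 59.4%.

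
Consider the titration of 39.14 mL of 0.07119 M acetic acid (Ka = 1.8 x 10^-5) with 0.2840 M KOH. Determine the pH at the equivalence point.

8.75

n(CH3COOH) = 0.07119 x 0.03914 = 0.002786 mol; V(KOH) at equivalence = 0.002786/0.2840 = 0.009811 L.
At equivalence all the acid is converted to CH3COO-; total volume = 0.03914 + 0.009811 = 0.04895 L, so [CH3COO-] = 0.002786/0.04895 = 0.05692 M.
Kb = Kw/Ka = 1.0e-14 / 1.8 x 10^-5 = 5.56e-10.
[OH^-] = sqrt(Kb x [CH3COO-]) = sqrt(5.56e-10 x 0.05692) = 5.62e-6 M.
pOH = 5.25, so pH = 14.00 - 5.25 = 8.75.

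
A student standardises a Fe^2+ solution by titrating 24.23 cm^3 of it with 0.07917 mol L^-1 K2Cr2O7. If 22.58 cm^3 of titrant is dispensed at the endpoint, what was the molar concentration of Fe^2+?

0.443 M

n(K2Cr2O7) = 0.07917 x 0.02258 = 0.001788 mol.
From the balanced equation, 1 mol K2Cr2O7 reacts with 6 mol Fe^2+, so n(Fe^2+) = 0.001788 x 6/1 = 0.01073 mol.
[Fe^2+] = 0.01073 / 0.02423 L = 0.443 M.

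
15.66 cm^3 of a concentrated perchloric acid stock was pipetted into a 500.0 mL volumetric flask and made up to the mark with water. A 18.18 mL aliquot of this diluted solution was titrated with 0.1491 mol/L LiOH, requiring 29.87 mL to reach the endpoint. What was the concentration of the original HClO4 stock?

n(LiOH) = 0.1491 x 0.02987 = 0.004454 mol.
n(HClO4) in the aliquot = 0.004454 mol.
[diluted HClO4] = 0.004454 / 0.01818 = 0.2450 M.
Dilution factor = 500.0/15.66 = 31.93, so [stock] = 0.2450 x 31.93 = 7.82 M.

7.82 M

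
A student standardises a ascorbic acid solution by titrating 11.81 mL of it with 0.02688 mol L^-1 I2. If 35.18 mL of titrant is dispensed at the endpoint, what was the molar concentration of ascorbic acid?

n(I2) = 0.02688 x 0.03518 = 0.0009456 mol.
From the balanced equation, 1 mol I2 reacts with 1 mol ascorbic acid, so n(ascorbic acid) = 0.0009456 x 1/1 = 0.0009456 mol.
[ascorbic acid] = 0.0009456 / 0.01181 L = 0.0801 M.

0.0801 M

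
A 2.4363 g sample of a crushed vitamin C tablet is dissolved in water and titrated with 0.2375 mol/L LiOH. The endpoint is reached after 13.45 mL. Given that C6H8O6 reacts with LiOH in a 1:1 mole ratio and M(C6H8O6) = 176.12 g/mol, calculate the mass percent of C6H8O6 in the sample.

23.1%

n(LiOH) = 0.2375 x 0.01345 = 0.003194 mol.
n(C6H8O6) = 0.003194 / 1 = 0.003194 mol.
mass of C6H8O6 = 0.003194 x 176.12 = 0.5626 g.
% purity = 0.5626 / 2.4363 x 100 = 23.1%.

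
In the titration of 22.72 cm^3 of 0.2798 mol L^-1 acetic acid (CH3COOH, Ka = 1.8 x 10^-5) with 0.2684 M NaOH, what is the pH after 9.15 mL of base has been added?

Initial n(CH3COOH) = 0.2798 x 0.02272 = 0.006357 mol.
n(NaOH) added = 0.2684 x 0.009150 = 0.002456 mol, converting that many moles of CH3COOH to CH3COO-.
Remaining n(CH3COOH) = 0.003901 mol; n(CH3COO-) = 0.002456 mol.
By Henderson-Hasselbalch, pH = pKa + log([A^-]/[HA]) = 4.74 + log(0.002456/0.003901) = 4.74 + (-0.20) = 4.54.

4.54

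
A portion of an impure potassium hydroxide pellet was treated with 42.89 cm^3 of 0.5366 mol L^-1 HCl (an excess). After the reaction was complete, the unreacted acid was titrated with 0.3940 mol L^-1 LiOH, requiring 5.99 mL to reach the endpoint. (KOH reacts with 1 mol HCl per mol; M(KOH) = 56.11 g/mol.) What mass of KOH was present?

Total n(HCl) added = 0.5366 x 0.04289 = 0.02301 mol.
n(LiOH) used = 0.3940 x 0.005990 = 0.002360 mol, which equals the excess n(HCl).
So n(HCl) consumed by the sample = 0.02301 - 0.002360 = 0.02065 mol.
n(KOH) = 0.02065 / 1 = 0.02065 mol.
mass = 0.02065 mol x 56.11 g/mol = 1.16 g.

1.16 g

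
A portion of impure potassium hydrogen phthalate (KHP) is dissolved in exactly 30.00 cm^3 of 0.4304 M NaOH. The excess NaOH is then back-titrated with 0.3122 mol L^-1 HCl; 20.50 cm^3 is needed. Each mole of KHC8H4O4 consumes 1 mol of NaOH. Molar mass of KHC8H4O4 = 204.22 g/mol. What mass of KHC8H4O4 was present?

Total n(NaOH) added = 0.4304 x 0.03000 = 0.01291 mol.
n(HCl) used = 0.3122 x 0.02050 = 0.006400 mol, which equals the excess n(NaOH).
So n(NaOH) consumed by the sample = 0.01291 - 0.006400 = 0.006512 mol.
n(KHC8H4O4) = 0.006512 / 1 = 0.006512 mol.
mass = 0.006512 mol x 204.22 g/mol = 1.33 g.

1.33 g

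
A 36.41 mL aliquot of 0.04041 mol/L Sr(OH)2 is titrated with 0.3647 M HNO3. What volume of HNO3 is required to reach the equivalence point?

n(Sr(OH)2) = 0.04041 mol/L x 0.03641 L = 0.001471 mol.
The neutralisation is 1 Sr(OH)2 : 2 HNO3, so n(HNO3) = 0.001471 x 2/1 = 0.002943 mol.
V(HNO3) = 0.002943 / 0.3647 = 0.008069 L = 8.07 mL.

8.07 mL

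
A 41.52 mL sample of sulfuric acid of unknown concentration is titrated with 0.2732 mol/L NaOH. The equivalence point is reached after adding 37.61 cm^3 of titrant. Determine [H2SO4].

n(NaOH) delivered = 0.2732 x 0.03761 = 0.01028 mol.
The reaction is 1 H2SO4 + 2 NaOH, so n(H2SO4) = 0.01028 x 1/2 = 0.005138 mol.
[H2SO4] = 0.005138 mol / 0.04152 L = 0.124 M.

0.124 M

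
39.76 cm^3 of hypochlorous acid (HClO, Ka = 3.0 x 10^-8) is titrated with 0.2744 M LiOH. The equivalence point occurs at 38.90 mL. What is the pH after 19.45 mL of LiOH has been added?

7.52

19.45 mL is exactly half the equivalence volume (38.90/2), i.e. the half-equivalence point.
There, n(HA) = n(A^-), so pH = pKa = -log(3.0 x 10^-8) = 7.52.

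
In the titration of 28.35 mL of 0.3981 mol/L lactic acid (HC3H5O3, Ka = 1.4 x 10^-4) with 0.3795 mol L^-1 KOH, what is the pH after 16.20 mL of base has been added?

Initial n(HC3H5O3) = 0.3981 x 0.02835 = 0.01129 mol.
n(KOH) added = 0.3795 x 0.01620 = 0.006148 mol, converting that many moles of HC3H5O3 to C3H5O3-.
Remaining n(HC3H5O3) = 0.005138 mol; n(C3H5O3-) = 0.006148 mol.
By Henderson-Hasselbalch, pH = pKa + log([A^-]/[HA]) = 3.85 + log(0.006148/0.005138) = 3.85 + (+0.08) = 3.93.

3.93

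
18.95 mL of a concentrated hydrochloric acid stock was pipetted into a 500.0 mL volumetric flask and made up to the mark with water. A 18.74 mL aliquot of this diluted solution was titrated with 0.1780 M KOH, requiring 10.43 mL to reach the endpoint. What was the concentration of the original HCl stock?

2.61 M

n(KOH) = 0.1780 x 0.01043 = 0.001857 mol.
n(HCl) in the aliquot = 0.001857 mol.
[diluted HCl] = 0.001857 / 0.01874 = 0.09907 M.
Dilution factor = 500.0/18.95 = 26.39, so [stock] = 0.09907 x 26.39 = 2.61 M.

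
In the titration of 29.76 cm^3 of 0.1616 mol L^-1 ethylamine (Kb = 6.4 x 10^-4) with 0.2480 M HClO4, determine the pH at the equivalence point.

5.91

n(C2H5NH2) = 0.1616 x 0.02976 = 0.004809 mol; V(HClO4) at equivalence = 0.004809/0.2480 = 0.01939 L.
At equivalence the base is fully converted to C2H5NH3+; total volume = 0.04915 L, so [C2H5NH3+] = 0.004809/0.04915 = 0.09784 M.
Ka(C2H5NH3+) = Kw/Kb = 1.0e-14 / 6.4 x 10^-4 = 1.56e-11.
[H^+] = sqrt(Ka x [C2H5NH3+]) = sqrt(1.56e-11 x 0.09784) = 1.24e-6 M.
pH = -log(1.24e-6) = 5.91.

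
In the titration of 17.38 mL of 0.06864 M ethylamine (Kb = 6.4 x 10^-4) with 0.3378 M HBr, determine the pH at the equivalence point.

6.02

n(C2H5NH2) = 0.06864 x 0.01738 = 0.001193 mol; V(HBr) at equivalence = 0.001193/0.3378 = 0.003532 L.
At equivalence the base is fully converted to C2H5NH3+; total volume = 0.02091 L, so [C2H5NH3+] = 0.001193/0.02091 = 0.05705 M.
Ka(C2H5NH3+) = Kw/Kb = 1.0e-14 / 6.4 x 10^-4 = 1.56e-11.
[H^+] = sqrt(Ka x [C2H5NH3+]) = sqrt(1.56e-11 x 0.05705) = 9.44e-7 M.
pH = -log(9.44e-7) = 6.02.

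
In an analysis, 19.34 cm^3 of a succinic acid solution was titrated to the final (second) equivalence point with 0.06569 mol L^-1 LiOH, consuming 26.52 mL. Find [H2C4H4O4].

0.0450 M

n(LiOH) = 0.06569 x 0.02652 = 0.001742 mol.
At the final (second) equivalence point, 2 mol OH^- react per mol H2C4H4O4, so n(H2C4H4O4) = 0.001742 / 2 = 0.0008710 mol.
[H2C4H4O4] = 0.0008710 / 0.01934 L = 0.0450 M.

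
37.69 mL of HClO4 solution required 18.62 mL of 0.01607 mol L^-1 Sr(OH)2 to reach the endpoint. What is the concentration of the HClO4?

n(Sr(OH)2) delivered = 0.01607 x 0.01862 = 0.0002992 mol.
The reaction is 2 HClO4 + 1 Sr(OH)2, so n(HClO4) = 0.0002992 x 2/1 = 0.0005984 mol.
[HClO4] = 0.0005984 mol / 0.03769 L = 0.0159 M.

0.0159 M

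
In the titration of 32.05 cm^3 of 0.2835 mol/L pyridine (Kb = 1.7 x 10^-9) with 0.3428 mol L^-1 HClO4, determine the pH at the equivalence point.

3.02

n(C5H5N) = 0.2835 x 0.03205 = 0.009086 mol; V(HClO4) at equivalence = 0.009086/0.3428 = 0.02651 L.
At equivalence the base is fully converted to C5H5NH+; total volume = 0.05856 L, so [C5H5NH+] = 0.009086/0.05856 = 0.1552 M.
Ka(C5H5NH+) = Kw/Kb = 1.0e-14 / 1.7 x 10^-9 = 5.88e-6.
[H^+] = sqrt(Ka x [C5H5NH+]) = sqrt(5.88e-6 x 0.1552) = 0.000955 M.
pH = -log(0.000955) = 3.02.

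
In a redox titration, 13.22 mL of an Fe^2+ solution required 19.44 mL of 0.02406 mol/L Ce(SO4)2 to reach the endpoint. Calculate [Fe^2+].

0.0354 M

n(Ce(SO4)2) = 0.02406 x 0.01944 = 0.0004677 mol.
From the balanced equation, 1 mol Ce(SO4)2 reacts with 1 mol Fe^2+, so n(Fe^2+) = 0.0004677 x 1/1 = 0.0004677 mol.
[Fe^2+] = 0.0004677 / 0.01322 L = 0.0354 M.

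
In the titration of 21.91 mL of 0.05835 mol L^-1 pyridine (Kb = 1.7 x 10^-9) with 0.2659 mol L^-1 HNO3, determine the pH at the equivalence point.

n(C5H5N) = 0.05835 x 0.02191 = 0.001278 mol; V(HNO3) at equivalence = 0.001278/0.2659 = 0.004808 L.
At equivalence the base is fully converted to C5H5NH+; total volume = 0.02672 L, so [C5H5NH+] = 0.001278/0.02672 = 0.04785 M.
Ka(C5H5NH+) = Kw/Kb = 1.0e-14 / 1.7 x 10^-9 = 5.88e-6.
[H^+] = sqrt(Ka x [C5H5NH+]) = sqrt(5.88e-6 x 0.04785) = 0.000531 M.
pH = -log(0.000531) = 3.28.

3.28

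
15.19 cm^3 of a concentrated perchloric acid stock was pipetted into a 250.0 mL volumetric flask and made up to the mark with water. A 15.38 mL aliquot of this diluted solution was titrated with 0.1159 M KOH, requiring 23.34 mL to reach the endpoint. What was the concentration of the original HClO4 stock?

2.89 M

n(KOH) = 0.1159 x 0.02334 = 0.002705 mol.
n(HClO4) in the aliquot = 0.002705 mol.
[diluted HClO4] = 0.002705 / 0.01538 = 0.1759 M.
Dilution factor = 250.0/15.19 = 16.46, so [stock] = 0.1759 x 16.46 = 2.89 M.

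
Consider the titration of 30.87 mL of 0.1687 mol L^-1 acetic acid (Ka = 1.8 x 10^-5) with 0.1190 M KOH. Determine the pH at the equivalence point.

8.79

n(CH3COOH) = 0.1687 x 0.03087 = 0.005208 mol; V(KOH) at equivalence = 0.005208/0.1190 = 0.04376 L.
At equivalence all the acid is converted to CH3COO-; total volume = 0.03087 + 0.04376 = 0.07463 L, so [CH3COO-] = 0.005208/0.07463 = 0.06978 M.
Kb = Kw/Ka = 1.0e-14 / 1.8 x 10^-5 = 5.56e-10.
[OH^-] = sqrt(Kb x [CH3COO-]) = sqrt(5.56e-10 x 0.06978) = 6.23e-6 M.
pOH = 5.21, so pH = 14.00 - 5.21 = 8.79.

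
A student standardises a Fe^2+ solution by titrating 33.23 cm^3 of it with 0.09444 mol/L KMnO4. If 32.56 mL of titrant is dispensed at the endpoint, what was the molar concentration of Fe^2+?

n(KMnO4) = 0.09444 x 0.03256 = 0.003075 mol.
From the balanced equation, 1 mol KMnO4 reacts with 5 mol Fe^2+, so n(Fe^2+) = 0.003075 x 5/1 = 0.01537 mol.
[Fe^2+] = 0.01537 / 0.03323 L = 0.463 M.

0.463 M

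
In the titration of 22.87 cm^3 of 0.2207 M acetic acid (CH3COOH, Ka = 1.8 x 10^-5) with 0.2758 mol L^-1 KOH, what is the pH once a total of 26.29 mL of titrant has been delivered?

n(acid) = 0.2207 x 0.02287 = 0.005047 mol; n(KOH) added = 0.2758 x 0.02629 = 0.007251 mol.
Base is in excess by 0.007251 - 0.005047 = 0.002203 mol in a total volume of 0.04916 L.
[OH^-] = 0.002203/0.04916 = 0.04482 M, so pOH = 1.35 and pH = 14.00 - 1.35 = 12.65.

12.65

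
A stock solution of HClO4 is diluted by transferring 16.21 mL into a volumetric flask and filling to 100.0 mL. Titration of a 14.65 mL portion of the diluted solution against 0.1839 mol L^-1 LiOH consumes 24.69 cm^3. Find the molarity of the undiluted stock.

n(LiOH) = 0.1839 x 0.02469 = 0.004540 mol.
n(HClO4) in the aliquot = 0.004540 mol.
[diluted HClO4] = 0.004540 / 0.01465 = 0.3099 M.
Dilution factor = 100.0/16.21 = 6.169, so [stock] = 0.3099 x 6.169 = 1.91 M.

1.91 M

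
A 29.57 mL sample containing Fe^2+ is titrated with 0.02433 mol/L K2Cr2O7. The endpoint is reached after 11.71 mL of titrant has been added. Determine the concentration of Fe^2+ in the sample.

0.0578 M

n(K2Cr2O7) = 0.02433 x 0.01171 = 0.0002849 mol.
From the balanced equation, 1 mol K2Cr2O7 reacts with 6 mol Fe^2+, so n(Fe^2+) = 0.0002849 x 6/1 = 0.001709 mol.
[Fe^2+] = 0.001709 / 0.02957 L = 0.0578 M.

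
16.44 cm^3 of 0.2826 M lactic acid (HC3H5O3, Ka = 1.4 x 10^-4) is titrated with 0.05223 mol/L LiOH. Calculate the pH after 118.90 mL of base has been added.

n(acid) = 0.2826 x 0.01644 = 0.004646 mol; n(LiOH) added = 0.05223 x 0.1189 = 0.006210 mol.
Base is in excess by 0.006210 - 0.004646 = 0.001564 mol in a total volume of 0.1353 L.
[OH^-] = 0.001564/0.1353 = 0.01156 M, so pOH = 1.94 and pH = 14.00 - 1.94 = 12.06.

12.06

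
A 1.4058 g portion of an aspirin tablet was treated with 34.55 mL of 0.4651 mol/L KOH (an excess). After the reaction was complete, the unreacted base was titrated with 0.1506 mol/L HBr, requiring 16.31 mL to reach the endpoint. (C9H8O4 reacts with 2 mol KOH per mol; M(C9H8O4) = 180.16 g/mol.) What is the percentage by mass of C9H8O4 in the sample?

87.2%

Total n(KOH) added = 0.4651 x 0.03455 = 0.01607 mol.
n(HBr) used = 0.1506 x 0.01631 = 0.002456 mol, which equals the excess n(KOH).
So n(KOH) consumed by the sample = 0.01607 - 0.002456 = 0.01361 mol.
n(C9H8O4) = 0.01361 / 2 = 0.006806 mol.
mass C9H8O4 = 0.006806 x 180.16 = 1.226 g, so %C9H8O4 = 1.226/1.4058 x 100 = 87.2%.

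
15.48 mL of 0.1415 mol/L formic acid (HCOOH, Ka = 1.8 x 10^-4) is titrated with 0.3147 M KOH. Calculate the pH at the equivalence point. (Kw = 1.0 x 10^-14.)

n(HCOOH) = 0.1415 x 0.01548 = 0.002190 mol; V(KOH) at equivalence = 0.002190/0.3147 = 0.006960 L.
At equivalence all the acid is converted to HCOO-; total volume = 0.01548 + 0.006960 = 0.02244 L, so [HCOO-] = 0.002190/0.02244 = 0.09761 M.
Kb = Kw/Ka = 1.0e-14 / 1.8 x 10^-4 = 5.56e-11.
[OH^-] = sqrt(Kb x [HCOO-]) = sqrt(5.56e-11 x 0.09761) = 2.33e-6 M.
pOH = 5.63, so pH = 14.00 - 5.63 = 8.37.

8.37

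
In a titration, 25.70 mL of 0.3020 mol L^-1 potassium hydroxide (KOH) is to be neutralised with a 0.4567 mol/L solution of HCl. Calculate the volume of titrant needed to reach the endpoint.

17.0 mL

n(KOH) = 0.3020 mol/L x 0.02570 L = 0.007761 mol.
At equivalence n(HCl) = n(KOH) = 0.007761 mol.
V(HCl) = 0.007761 / 0.4567 = 0.01699 L = 17.0 mL.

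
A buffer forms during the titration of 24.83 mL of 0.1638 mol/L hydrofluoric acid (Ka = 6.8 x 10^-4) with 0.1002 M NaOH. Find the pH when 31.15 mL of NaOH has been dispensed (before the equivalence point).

3.69

Initial n(HF) = 0.1638 x 0.02483 = 0.004067 mol.
n(NaOH) added = 0.1002 x 0.03115 = 0.003121 mol, converting that many moles of HF to F-.
Remaining n(HF) = 0.0009459 mol; n(F-) = 0.003121 mol.
By Henderson-Hasselbalch, pH = pKa + log([A^-]/[HA]) = 3.17 + log(0.003121/0.0009459) = 3.17 + (+0.52) = 3.69.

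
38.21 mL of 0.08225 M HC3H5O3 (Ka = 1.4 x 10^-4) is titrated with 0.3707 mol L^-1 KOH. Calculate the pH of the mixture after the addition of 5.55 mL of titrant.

Initial n(HC3H5O3) = 0.08225 x 0.03821 = 0.003143 mol.
n(KOH) added = 0.3707 x 0.005550 = 0.002057 mol, converting that many moles of HC3H5O3 to C3H5O3-.
Remaining n(HC3H5O3) = 0.001085 mol; n(C3H5O3-) = 0.002057 mol.
By Henderson-Hasselbalch, pH = pKa + log([A^-]/[HA]) = 3.85 + log(0.002057/0.001085) = 3.85 + (+0.28) = 4.13.

4.13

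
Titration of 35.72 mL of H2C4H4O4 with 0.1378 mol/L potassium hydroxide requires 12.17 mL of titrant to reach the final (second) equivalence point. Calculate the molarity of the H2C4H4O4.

n(KOH) = 0.1378 x 0.01217 = 0.001677 mol.
At the final (second) equivalence point, 2 mol OH^- react per mol H2C4H4O4, so n(H2C4H4O4) = 0.001677 / 2 = 0.0008385 mol.
[H2C4H4O4] = 0.0008385 / 0.03572 L = 0.0235 M.

0.0235 M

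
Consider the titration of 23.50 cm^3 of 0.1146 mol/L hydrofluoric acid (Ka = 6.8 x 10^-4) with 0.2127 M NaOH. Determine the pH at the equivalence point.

8.02

n(HF) = 0.1146 x 0.02350 = 0.002693 mol; V(NaOH) at equivalence = 0.002693/0.2127 = 0.01266 L.
At equivalence all the acid is converted to F-; total volume = 0.02350 + 0.01266 = 0.03616 L, so [F-] = 0.002693/0.03616 = 0.07447 M.
Kb = Kw/Ka = 1.0e-14 / 6.8 x 10^-4 = 1.47e-11.
[OH^-] = sqrt(Kb x [F-]) = sqrt(1.47e-11 x 0.07447) = 1.05e-6 M.
pOH = 5.98, so pH = 14.00 - 5.98 = 8.02.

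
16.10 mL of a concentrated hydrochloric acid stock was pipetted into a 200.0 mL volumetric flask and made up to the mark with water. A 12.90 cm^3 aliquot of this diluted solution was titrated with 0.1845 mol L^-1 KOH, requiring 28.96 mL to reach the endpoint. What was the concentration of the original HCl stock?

n(KOH) = 0.1845 x 0.02896 = 0.005343 mol.
n(HCl) in the aliquot = 0.005343 mol.
[diluted HCl] = 0.005343 / 0.01290 = 0.4142 M.
Dilution factor = 200.0/16.10 = 12.42, so [stock] = 0.4142 x 12.42 = 5.15 M.

5.15 M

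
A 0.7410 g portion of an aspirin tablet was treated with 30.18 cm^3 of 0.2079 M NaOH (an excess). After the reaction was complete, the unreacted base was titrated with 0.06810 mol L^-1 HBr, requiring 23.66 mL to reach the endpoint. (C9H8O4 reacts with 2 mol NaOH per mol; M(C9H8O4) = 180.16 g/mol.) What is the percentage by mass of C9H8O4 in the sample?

56.7%

Total n(NaOH) added = 0.2079 x 0.03018 = 0.006274 mol.
n(HBr) used = 0.06810 x 0.02366 = 0.001611 mol, which equals the excess n(NaOH).
So n(NaOH) consumed by the sample = 0.006274 - 0.001611 = 0.004663 mol.
n(C9H8O4) = 0.004663 / 2 = 0.002332 mol.
mass C9H8O4 = 0.002332 x 180.16 = 0.4201 g, so %C9H8O4 = 0.4201/0.7410 x 100 = 56.7%.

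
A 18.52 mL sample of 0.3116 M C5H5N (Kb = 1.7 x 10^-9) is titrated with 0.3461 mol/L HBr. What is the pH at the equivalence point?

n(C5H5N) = 0.3116 x 0.01852 = 0.005771 mol; V(HBr) at equivalence = 0.005771/0.3461 = 0.01667 L.
At equivalence the base is fully converted to C5H5NH+; total volume = 0.03519 L, so [C5H5NH+] = 0.005771/0.03519 = 0.1640 M.
Ka(C5H5NH+) = Kw/Kb = 1.0e-14 / 1.7 x 10^-9 = 5.88e-6.
[H^+] = sqrt(Ka x [C5H5NH+]) = sqrt(5.88e-6 x 0.1640) = 0.000982 M.
pH = -log(0.000982) = 3.01.

3.01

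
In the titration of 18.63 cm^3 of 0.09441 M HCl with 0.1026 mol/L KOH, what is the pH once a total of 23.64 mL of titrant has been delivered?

12.20

n(acid) = 0.09441 x 0.01863 = 0.001759 mol; n(KOH) added = 0.1026 x 0.02364 = 0.002425 mol.
Base is in excess by 0.002425 - 0.001759 = 0.0006666 mol in a total volume of 0.04227 L.
[OH^-] = 0.0006666/0.04227 = 0.01577 M, so pOH = 1.80 and pH = 14.00 - 1.80 = 12.20.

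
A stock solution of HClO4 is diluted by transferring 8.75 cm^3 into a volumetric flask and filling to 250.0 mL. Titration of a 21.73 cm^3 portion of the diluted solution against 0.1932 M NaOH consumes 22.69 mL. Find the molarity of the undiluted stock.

n(NaOH) = 0.1932 x 0.02269 = 0.004384 mol.
n(HClO4) in the aliquot = 0.004384 mol.
[diluted HClO4] = 0.004384 / 0.02173 = 0.2017 M.
Dilution factor = 250.0/8.750 = 28.57, so [stock] = 0.2017 x 28.57 = 5.76 M.

5.76 M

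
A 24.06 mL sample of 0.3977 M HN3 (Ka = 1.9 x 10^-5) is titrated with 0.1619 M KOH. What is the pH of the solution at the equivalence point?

n(HN3) = 0.3977 x 0.02406 = 0.009569 mol; V(KOH) at equivalence = 0.009569/0.1619 = 0.05910 L.
At equivalence all the acid is converted to N3-; total volume = 0.02406 + 0.05910 = 0.08316 L, so [N3-] = 0.009569/0.08316 = 0.1151 M.
Kb = Kw/Ka = 1.0e-14 / 1.9 x 10^-5 = 5.26e-10.
[OH^-] = sqrt(Kb x [N3-]) = sqrt(5.26e-10 x 0.1151) = 7.78e-6 M.
pOH = 5.11, so pH = 14.00 - 5.11 = 8.89.

8.89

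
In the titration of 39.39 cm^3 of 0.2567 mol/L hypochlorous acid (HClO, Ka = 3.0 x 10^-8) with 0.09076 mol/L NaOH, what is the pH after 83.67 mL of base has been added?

8.00

Initial n(HClO) = 0.2567 x 0.03939 = 0.01011 mol.
n(NaOH) added = 0.09076 x 0.08367 = 0.007594 mol, converting that many moles of HClO to ClO-.
Remaining n(HClO) = 0.002518 mol; n(ClO-) = 0.007594 mol.
By Henderson-Hasselbalch, pH = pKa + log([A^-]/[HA]) = 7.52 + log(0.007594/0.002518) = 7.52 + (+0.48) = 8.00.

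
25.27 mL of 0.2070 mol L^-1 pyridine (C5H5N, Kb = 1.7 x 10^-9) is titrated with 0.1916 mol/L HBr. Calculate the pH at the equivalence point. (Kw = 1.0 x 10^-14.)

3.12

n(C5H5N) = 0.2070 x 0.02527 = 0.005231 mol; V(HBr) at equivalence = 0.005231/0.1916 = 0.02730 L.
At equivalence the base is fully converted to C5H5NH+; total volume = 0.05257 L, so [C5H5NH+] = 0.005231/0.05257 = 0.09950 M.
Ka(C5H5NH+) = Kw/Kb = 1.0e-14 / 1.7 x 10^-9 = 5.88e-6.
[H^+] = sqrt(Ka x [C5H5NH+]) = sqrt(5.88e-6 x 0.09950) = 0.000765 M.
pH = -log(0.000765) = 3.12.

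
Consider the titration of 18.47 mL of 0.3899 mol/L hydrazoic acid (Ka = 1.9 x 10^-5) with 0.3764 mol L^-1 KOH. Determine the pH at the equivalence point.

n(HN3) = 0.3899 x 0.01847 = 0.007201 mol; V(KOH) at equivalence = 0.007201/0.3764 = 0.01913 L.
At equivalence all the acid is converted to N3-; total volume = 0.01847 + 0.01913 = 0.03760 L, so [N3-] = 0.007201/0.03760 = 0.1915 M.
Kb = Kw/Ka = 1.0e-14 / 1.9 x 10^-5 = 5.26e-10.
[OH^-] = sqrt(Kb x [N3-]) = sqrt(5.26e-10 x 0.1915) = 1.00e-5 M.
pOH = 5.00, so pH = 14.00 - 5.00 = 9.00.

9.00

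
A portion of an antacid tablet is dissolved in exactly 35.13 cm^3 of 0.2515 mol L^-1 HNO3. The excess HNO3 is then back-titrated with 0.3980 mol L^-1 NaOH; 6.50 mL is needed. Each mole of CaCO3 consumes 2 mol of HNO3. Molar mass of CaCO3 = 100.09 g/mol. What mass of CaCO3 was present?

Total n(HNO3) added = 0.2515 x 0.03513 = 0.008835 mol.
n(NaOH) used = 0.3980 x 0.006500 = 0.002587 mol, which equals the excess n(HNO3).
So n(HNO3) consumed by the sample = 0.008835 - 0.002587 = 0.006248 mol.
n(CaCO3) = 0.006248 / 2 = 0.003124 mol.
mass = 0.003124 mol x 100.09 g/mol = 0.313 g.

0.313 g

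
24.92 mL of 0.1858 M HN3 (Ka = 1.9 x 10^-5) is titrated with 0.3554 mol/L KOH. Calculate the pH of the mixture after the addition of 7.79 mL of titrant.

4.89

Initial n(HN3) = 0.1858 x 0.02492 = 0.004630 mol.
n(KOH) added = 0.3554 x 0.007790 = 0.002769 mol, converting that many moles of HN3 to N3-.
Remaining n(HN3) = 0.001862 mol; n(N3-) = 0.002769 mol.
By Henderson-Hasselbalch, pH = pKa + log([A^-]/[HA]) = 4.72 + log(0.002769/0.001862) = 4.72 + (+0.17) = 4.89.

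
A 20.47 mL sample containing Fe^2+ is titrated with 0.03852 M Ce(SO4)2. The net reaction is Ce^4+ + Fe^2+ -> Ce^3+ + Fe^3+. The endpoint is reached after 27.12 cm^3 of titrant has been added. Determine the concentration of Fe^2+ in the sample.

n(Ce(SO4)2) = 0.03852 x 0.02712 = 0.001045 mol.
From the balanced equation, 1 mol Ce(SO4)2 reacts with 1 mol Fe^2+, so n(Fe^2+) = 0.001045 x 1/1 = 0.001045 mol.
[Fe^2+] = 0.001045 / 0.02047 L = 0.0510 M.

0.0510 M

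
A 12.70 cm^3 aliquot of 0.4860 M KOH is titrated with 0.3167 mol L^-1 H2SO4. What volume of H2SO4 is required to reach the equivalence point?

n(KOH) = 0.4860 mol/L x 0.01270 L = 0.006172 mol.
The neutralisation is 2 KOH : 1 H2SO4, so n(H2SO4) = 0.006172 x 1/2 = 0.003086 mol.
V(H2SO4) = 0.003086 / 0.3167 = 0.009745 L = 9.74 mL.

9.74 mL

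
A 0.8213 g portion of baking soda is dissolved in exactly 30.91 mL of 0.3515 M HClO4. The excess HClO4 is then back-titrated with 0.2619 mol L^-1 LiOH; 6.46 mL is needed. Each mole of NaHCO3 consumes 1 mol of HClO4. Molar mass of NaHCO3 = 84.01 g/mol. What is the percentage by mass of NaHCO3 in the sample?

93.8%

Total n(HClO4) added = 0.3515 x 0.03091 = 0.01086 mol.
n(LiOH) used = 0.2619 x 0.006460 = 0.001692 mol, which equals the excess n(HClO4).
So n(HClO4) consumed by the sample = 0.01086 - 0.001692 = 0.009173 mol.
n(NaHCO3) = 0.009173 / 1 = 0.009173 mol.
mass NaHCO3 = 0.009173 x 84.01 = 0.7706 g, so %NaHCO3 = 0.7706/0.8213 x 100 = 93.8%.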